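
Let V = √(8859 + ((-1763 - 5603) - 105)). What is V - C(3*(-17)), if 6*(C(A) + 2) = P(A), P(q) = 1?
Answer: 11/6 + 2*√347 ≈ 39.089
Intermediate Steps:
C(A) = -11/6 (C(A) = -2 + (⅙)*1 = -2 + ⅙ = -11/6)
V = 2*√347 (V = √(8859 + (-7366 - 105)) = √(8859 - 7471) = √1388 = 2*√347 ≈ 37.256)
V - C(3*(-17)) = 2*√347 - 1*(-11/6) = 2*√347 + 11/6 = 11/6 + 2*√347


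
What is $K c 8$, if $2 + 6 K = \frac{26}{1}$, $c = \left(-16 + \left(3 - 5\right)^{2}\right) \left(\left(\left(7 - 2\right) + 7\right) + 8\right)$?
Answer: $-7680$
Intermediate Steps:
$c = -240$ ($c = \left(-16 + \left(-2\right)^{2}\right) \left(\left(5 + 7\right) + 8\right) = \left(-16 + 4\right) \left(12 + 8\right) = \left(-12\right) 20 = -240$)
$K = 4$ ($K = - \frac{1}{3} + \frac{26 \cdot 1^{-1}}{6} = - \frac{1}{3} + \frac{26 \cdot 1}{6} = - \frac{1}{3} + \frac{1}{6} \cdot 26 = - \frac{1}{3} + \frac{13}{3} = 4$)
$K c 8 = 4 \left(-240\right) 8 = \left(-960\right) 8 = -7680$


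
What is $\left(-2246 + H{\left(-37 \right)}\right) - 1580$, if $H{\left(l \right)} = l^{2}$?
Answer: $-2457$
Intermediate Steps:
$\left(-2246 + H{\left(-37 \right)}\right) - 1580 = \left(-2246 + \left(-37\right)^{2}\right) - 1580 = \left(-2246 + 1369\right) - 1580 = -877 - 1580 = -2457$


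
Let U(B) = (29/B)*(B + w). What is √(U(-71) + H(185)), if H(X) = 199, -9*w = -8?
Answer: 2*√2581915/213 ≈ 15.088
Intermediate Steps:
w = 8/9 (w = -⅑*(-8) = 8/9 ≈ 0.88889)
U(B) = 29*(8/9 + B)/B (U(B) = (29/B)*(B + 8/9) = (29/B)*(8/9 + B) = 29*(8/9 + B)/B)
√(U(-71) + H(185)) = √((29 + (232/9)/(-71)) + 199) = √((29 + (232/9)*(-1/71)) + 199) = √((29 - 232/639) + 199) = √(18299/639 + 199) = √(145460/639) = 2*√2581915/213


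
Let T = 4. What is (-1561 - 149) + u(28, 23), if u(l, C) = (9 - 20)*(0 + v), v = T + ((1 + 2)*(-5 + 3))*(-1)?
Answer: -1820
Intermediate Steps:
v = 10 (v = 4 + ((1 + 2)*(-5 + 3))*(-1) = 4 + (3*(-2))*(-1) = 4 - 6*(-1) = 4 + 6 = 10)
u(l, C) = -110 (u(l, C) = (9 - 20)*(0 + 10) = -11*10 = -110)
(-1561 - 149) + u(28, 23) = (-1561 - 149) - 110 = -1710 - 110 = -1820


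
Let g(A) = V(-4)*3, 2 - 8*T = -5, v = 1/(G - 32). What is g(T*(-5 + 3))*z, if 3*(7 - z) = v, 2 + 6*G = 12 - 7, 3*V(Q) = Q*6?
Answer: -10600/63 ≈ -168.25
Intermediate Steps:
V(Q) = 2*Q (V(Q) = (Q*6)/3 = (6*Q)/3 = 2*Q)
G = 1/2 (G = -1/3 + (12 - 7)/6 = -1/3 + (1/6)*5 = -1/3 + 5/6 = 1/2 ≈ 0.50000)
v = -2/63 (v = 1/(1/2 - 32) = 1/(-63/2) = -2/63 ≈ -0.031746)
T = 7/8 (T = 1/4 - 1/8*(-5) = 1/4 + 5/8 = 7/8 ≈ 0.87500)
z = 1325/189 (z = 7 - 1/3*(-2/63) = 7 + 2/189 = 1325/189 ≈ 7.0106)
g(A) = -24 (g(A) = (2*(-4))*3 = -8*3 = -24)
g(T*(-5 + 3))*z = -24*1325/189 = -10600/63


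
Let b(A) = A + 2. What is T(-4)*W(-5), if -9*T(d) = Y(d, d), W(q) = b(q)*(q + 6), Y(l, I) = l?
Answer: -4/3 ≈ -1.3333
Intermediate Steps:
b(A) = 2 + A
W(q) = (2 + q)*(6 + q) (W(q) = (2 + q)*(q + 6) = (2 + q)*(6 + q))
T(d) = -d/9
T(-4)*W(-5) = (-⅑*(-4))*((2 - 5)*(6 - 5)) = 4*(-3*1)/9 = (4/9)*(-3) = -4/3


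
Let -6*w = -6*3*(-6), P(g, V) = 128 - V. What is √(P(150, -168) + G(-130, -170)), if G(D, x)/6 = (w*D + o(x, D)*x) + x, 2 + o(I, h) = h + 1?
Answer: 2*√36734 ≈ 383.32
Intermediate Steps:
o(I, h) = -1 + h (o(I, h) = -2 + (h + 1) = -2 + (1 + h) = -1 + h)
w = -18 (w = -(-6*3)*(-6)/6 = -(-3)*(-6) = -⅙*108 = -18)
G(D, x) = -108*D + 6*x + 6*x*(-1 + D) (G(D, x) = 6*((-18*D + (-1 + D)*x) + x) = 6*((-18*D + x*(-1 + D)) + x) = 6*(x - 18*D + x*(-1 + D)) = -108*D + 6*x + 6*x*(-1 + D))
√(P(150, -168) + G(-130, -170)) = √((128 - 1*(-168)) + 6*(-130)*(-18 - 170)) = √((128 + 168) + 6*(-130)*(-188)) = √(296 + 146640) = √146936 = 2*√36734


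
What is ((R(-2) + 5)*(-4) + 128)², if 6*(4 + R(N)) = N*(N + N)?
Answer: 126736/9 ≈ 14082.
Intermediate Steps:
R(N) = -4 + N²/3 (R(N) = -4 + (N*(N + N))/6 = -4 + (N*(2*N))/6 = -4 + (2*N²)/6 = -4 + N²/3)
((R(-2) + 5)*(-4) + 128)² = (((-4 + (⅓)*(-2)²) + 5)*(-4) + 128)² = (((-4 + (⅓)*4) + 5)*(-4) + 128)² = (((-4 + 4/3) + 5)*(-4) + 128)² = ((-8/3 + 5)*(-4) + 128)² = ((7/3)*(-4) + 128)² = (-28/3 + 128)² = (356/3)² = 126736/9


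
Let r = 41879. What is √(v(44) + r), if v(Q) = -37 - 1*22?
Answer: 2*√10455 ≈ 204.50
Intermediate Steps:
v(Q) = -59 (v(Q) = -37 - 22 = -59)
√(v(44) + r) = √(-59 + 41879) = √41820 = 2*√10455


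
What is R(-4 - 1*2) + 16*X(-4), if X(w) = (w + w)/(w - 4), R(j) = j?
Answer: 10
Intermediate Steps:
X(w) = 2*w/(-4 + w) (X(w) = (2*w)/(-4 + w) = 2*w/(-4 + w))
R(-4 - 1*2) + 16*X(-4) = (-4 - 1*2) + 16*(2*(-4)/(-4 - 4)) = (-4 - 2) + 16*(2*(-4)/(-8)) = -6 + 16*(2*(-4)*(-⅛)) = -6 + 16*1 = -6 + 16 = 10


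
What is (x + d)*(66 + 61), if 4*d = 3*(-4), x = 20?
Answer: 2159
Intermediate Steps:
d = -3 (d = (3*(-4))/4 = (¼)*(-12) = -3)
(x + d)*(66 + 61) = (20 - 3)*(66 + 61) = 17*127 = 2159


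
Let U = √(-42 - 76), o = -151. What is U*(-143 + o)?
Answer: -294*I*√118 ≈ -3193.7*I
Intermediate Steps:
U = I*√118 (U = √(-118) = I*√118 ≈ 10.863*I)
U*(-143 + o) = (I*√118)*(-143 - 151) = (I*√118)*(-294) = -294*I*√118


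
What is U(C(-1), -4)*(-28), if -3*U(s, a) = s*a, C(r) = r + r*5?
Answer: 224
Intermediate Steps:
C(r) = 6*r (C(r) = r + 5*r = 6*r)
U(s, a) = -a*s/3 (U(s, a) = -s*a/3 = -a*s/3)
U(C(-1), -4)*(-28) = -⅓*(-4)*6*(-1)*(-28) = -⅓*(-4)*(-6)*(-28) = -8*(-28) = 224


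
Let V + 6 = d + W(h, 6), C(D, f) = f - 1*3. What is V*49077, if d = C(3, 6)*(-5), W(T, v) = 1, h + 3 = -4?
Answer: -981540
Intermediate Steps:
h = -7 (h = -3 - 4 = -7)
C(D, f) = -3 + f (C(D, f) = f - 3 = -3 + f)
d = -15 (d = (-3 + 6)*(-5) = 3*(-5) = -15)
V = -20 (V = -6 + (-15 + 1) = -6 - 14 = -20)
V*49077 = -20*49077 = -981540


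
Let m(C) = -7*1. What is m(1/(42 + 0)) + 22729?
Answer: 22722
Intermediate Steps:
m(C) = -7
m(1/(42 + 0)) + 22729 = -7 + 22729 = 22722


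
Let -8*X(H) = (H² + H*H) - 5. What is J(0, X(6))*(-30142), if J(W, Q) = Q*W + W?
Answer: 0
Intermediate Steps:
X(H) = 5/8 - H²/4 (X(H) = -((H² + H*H) - 5)/8 = -((H² + H²) - 5)/8 = -(2*H² - 5)/8 = -(-5 + 2*H²)/8 = 5/8 - H²/4)
J(W, Q) = W + Q*W
J(0, X(6))*(-30142) = (0*(1 + (5/8 - ¼*6²)))*(-30142) = (0*(1 + (5/8 - ¼*36)))*(-30142) = (0*(1 + (5/8 - 9)))*(-30142) = (0*(1 - 67/8))*(-30142) = (0*(-59/8))*(-30142) = 0*(-30142) = 0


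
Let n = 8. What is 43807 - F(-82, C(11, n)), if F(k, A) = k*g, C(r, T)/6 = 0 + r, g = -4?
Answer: 43479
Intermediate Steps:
C(r, T) = 6*r (C(r, T) = 6*(0 + r) = 6*r)
F(k, A) = -4*k (F(k, A) = k*(-4) = -4*k)
43807 - F(-82, C(11, n)) = 43807 - (-4)*(-82) = 43807 - 1*328 = 43807 - 328 = 43479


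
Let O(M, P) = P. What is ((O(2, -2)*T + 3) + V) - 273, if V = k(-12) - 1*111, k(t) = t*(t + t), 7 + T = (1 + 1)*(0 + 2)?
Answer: -87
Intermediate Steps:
T = -3 (T = -7 + (1 + 1)*(0 + 2) = -7 + 2*2 = -7 + 4 = -3)
k(t) = 2*t² (k(t) = t*(2*t) = 2*t²)
V = 177 (V = 2*(-12)² - 1*111 = 2*144 - 111 = 288 - 111 = 177)
((O(2, -2)*T + 3) + V) - 273 = ((-2*(-3) + 3) + 177) - 273 = ((6 + 3) + 177) - 273 = (9 + 177) - 273 = 186 - 273 = -87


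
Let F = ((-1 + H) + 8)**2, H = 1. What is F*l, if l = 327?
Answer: 20928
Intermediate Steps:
F = 64 (F = ((-1 + 1) + 8)**2 = (0 + 8)**2 = 8**2 = 64)
F*l = 64*327 = 20928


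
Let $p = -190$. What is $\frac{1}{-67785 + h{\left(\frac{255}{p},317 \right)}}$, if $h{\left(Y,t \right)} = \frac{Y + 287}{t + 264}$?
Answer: $- \frac{22078}{1496546375} \approx -1.4753 \cdot 10^{-5}$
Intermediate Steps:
$h{\left(Y,t \right)} = \frac{287 + Y}{264 + t}$
$\frac{1}{-67785 + h{\left(\frac{255}{p},317 \right)}} = \frac{1}{-67785 + \frac{287 + \frac{255}{-190}}{264 + 317}} = \frac{1}{-67785 + \frac{287 + 255 \left(- \frac{1}{190}\right)}{581}} = \frac{1}{-67785 + \frac{287 - \frac{51}{38}}{581}} = \frac{1}{-67785 + \frac{1}{581} \cdot \frac{10855}{38}} = \frac{1}{-67785 + \frac{10855}{22078}} = \frac{1}{- \frac{1496546375}{22078}} = - \frac{22078}{1496546375}$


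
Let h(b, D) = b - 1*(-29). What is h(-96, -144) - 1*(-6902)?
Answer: 6835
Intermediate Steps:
h(b, D) = 29 + b (h(b, D) = b + 29 = 29 + b)
h(-96, -144) - 1*(-6902) = (29 - 96) - 1*(-6902) = -67 + 6902 = 6835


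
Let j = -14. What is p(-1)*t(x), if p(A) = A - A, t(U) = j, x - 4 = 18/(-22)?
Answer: 0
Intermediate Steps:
x = 35/11 (x = 4 + 18/(-22) = 4 + 18*(-1/22) = 4 - 9/11 = 35/11 ≈ 3.1818)
t(U) = -14
p(A) = 0
p(-1)*t(x) = 0*(-14) = 0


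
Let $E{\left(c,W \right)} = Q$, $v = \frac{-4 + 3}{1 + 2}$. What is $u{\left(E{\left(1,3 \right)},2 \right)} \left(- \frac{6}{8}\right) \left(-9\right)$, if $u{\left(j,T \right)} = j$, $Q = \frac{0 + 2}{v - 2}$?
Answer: $- \frac{81}{14} \approx -5.7857$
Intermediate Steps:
$v = - \frac{1}{3} \approx -0.33333$
$Q = - \frac{6}{7}$ ($Q = \frac{0 + 2}{- \frac{1}{3} - 2} = \frac{2}{- \frac{7}{3}} = 2 \left(- \frac{3}{7}\right) = - \frac{6}{7} \approx -0.85714$)
$E{\left(c,W \right)} = - \frac{6}{7}$
$u{\left(E{\left(1,3 \right)},2 \right)} \left(- \frac{6}{8}\right) \left(-9\right) = - \frac{6 \left(- \frac{6}{8}\right)}{7} \left(-9\right) = - \frac{6 \left(\left(-6\right) \frac{1}{8}\right)}{7} \left(-9\right) = \left(- \frac{6}{7}\right) \left(- \frac{3}{4}\right) \left(-9\right) = \frac{9}{14} \left(-9\right) = - \frac{81}{14}$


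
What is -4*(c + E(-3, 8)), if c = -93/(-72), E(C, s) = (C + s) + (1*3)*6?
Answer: -583/6 ≈ -97.167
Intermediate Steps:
E(C, s) = 18 + C + s (E(C, s) = (C + s) + 3*6 = (C + s) + 18 = 18 + C + s)
c = 31/24 (c = -93*(-1/72) = 31/24 ≈ 1.2917)
-4*(c + E(-3, 8)) = -4*(31/24 + (18 - 3 + 8)) = -4*(31/24 + 23) = -4*583/24 = -583/6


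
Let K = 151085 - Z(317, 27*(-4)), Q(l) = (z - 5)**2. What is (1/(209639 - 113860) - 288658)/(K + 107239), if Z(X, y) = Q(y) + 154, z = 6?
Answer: -27647374581/24727168651 ≈ -1.1181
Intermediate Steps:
Q(l) = 1 (Q(l) = (6 - 5)**2 = 1**2 = 1)
Z(X, y) = 155 (Z(X, y) = 1 + 154 = 155)
K = 150930 (K = 151085 - 1*155 = 151085 - 155 = 150930)
(1/(209639 - 113860) - 288658)/(K + 107239) = (1/(209639 - 113860) - 288658)/(150930 + 107239) = (1/95779 - 288658)/258169 = (1/95779 - 288658)*(1/258169) = -27647374581/95779*1/258169 = -27647374581/24727168651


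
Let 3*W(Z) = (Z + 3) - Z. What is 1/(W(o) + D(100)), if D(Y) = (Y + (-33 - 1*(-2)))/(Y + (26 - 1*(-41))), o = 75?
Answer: 167/236 ≈ 0.70763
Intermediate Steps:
W(Z) = 1 (W(Z) = ((Z + 3) - Z)/3 = ((3 + Z) - Z)/3 = (⅓)*3 = 1)
D(Y) = (-31 + Y)/(67 + Y) (D(Y) = (Y + (-33 + 2))/(Y + (26 + 41)) = (Y - 31)/(Y + 67) = (-31 + Y)/(67 + Y))
1/(W(o) + D(100)) = 1/(1 + (-31 + 100)/(67 + 100)) = 1/(1 + 69/167) = 1/(236/167) = 167/236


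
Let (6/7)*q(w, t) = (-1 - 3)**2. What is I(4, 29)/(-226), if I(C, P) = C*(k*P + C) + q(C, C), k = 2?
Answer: -400/339 ≈ -1.1799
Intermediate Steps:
q(w, t) = 56/3 (q(w, t) = 7*(-1 - 3)**2/6 = (7/6)*(-4)**2 = (7/6)*16 = 56/3)
I(C, P) = 56/3 + C*(C + 2*P) (I(C, P) = C*(2*P + C) + 56/3 = C*(C + 2*P) + 56/3 = 56/3 + C*(C + 2*P))
I(4, 29)/(-226) = (56/3 + 4**2 + 2*4*29)/(-226) = (56/3 + 16 + 232)*(-1/226) = (800/3)*(-1/226) = -400/339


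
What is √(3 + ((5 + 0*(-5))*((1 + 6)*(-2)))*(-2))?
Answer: √143 ≈ 11.958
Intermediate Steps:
√(3 + ((5 + 0*(-5))*((1 + 6)*(-2)))*(-2)) = √(3 + ((5 + 0)*(7*(-2)))*(-2)) = √(3 + (5*(-14))*(-2)) = √(3 - 70*(-2)) = √(3 + 140) = √143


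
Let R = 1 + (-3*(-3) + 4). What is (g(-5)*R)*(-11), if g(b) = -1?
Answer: 154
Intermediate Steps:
R = 14 (R = 1 + (9 + 4) = 1 + 13 = 14)
(g(-5)*R)*(-11) = -1*14*(-11) = -14*(-11) = 154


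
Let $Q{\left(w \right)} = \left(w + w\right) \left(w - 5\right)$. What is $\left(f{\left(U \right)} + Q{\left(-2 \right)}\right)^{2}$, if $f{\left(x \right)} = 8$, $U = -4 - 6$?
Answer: $1296$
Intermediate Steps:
$U = -10$ ($U = -4 - 6 = -10$)
$Q{\left(w \right)} = 2 w \left(-5 + w\right)$
$\left(f{\left(U \right)} + Q{\left(-2 \right)}\right)^{2} = \left(8 + 2 \left(-2\right) \left(-5 - 2\right)\right)^{2} = \left(8 + 2 \left(-2\right) \left(-7\right)\right)^{2} = \left(8 + 28\right)^{2} = 36^{2} = 1296$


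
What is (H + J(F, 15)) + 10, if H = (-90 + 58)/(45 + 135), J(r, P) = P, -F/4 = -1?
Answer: 1117/45 ≈ 24.822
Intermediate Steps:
F = 4 (F = -4*(-1) = 4)
H = -8/45 (H = -32/180 = -32*1/180 = -8/45 ≈ -0.17778)
(H + J(F, 15)) + 10 = (-8/45 + 15) + 10 = 667/45 + 10 = 1117/45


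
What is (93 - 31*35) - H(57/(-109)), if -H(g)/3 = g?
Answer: -108299/109 ≈ -993.57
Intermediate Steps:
H(g) = -3*g
(93 - 31*35) - H(57/(-109)) = (93 - 31*35) - (-3)*57/(-109) = (93 - 1085) - (-3)*57*(-1/109) = -992 - (-3)*(-57)/109 = -992 - 1*171/109 = -992 - 171/109 = -108299/109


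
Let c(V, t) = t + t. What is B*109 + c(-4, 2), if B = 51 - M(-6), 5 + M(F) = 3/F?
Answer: 12325/2 ≈ 6162.5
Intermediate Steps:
M(F) = -5 + 3/F
c(V, t) = 2*t
B = 113/2 (B = 51 - (-5 + 3/(-6)) = 51 - (-5 + 3*(-1/6)) = 51 - (-5 - 1/2) = 51 - 1*(-11/2) = 51 + 11/2 = 113/2 ≈ 56.500)
B*109 + c(-4, 2) = (113/2)*109 + 2*2 = 12317/2 + 4 = 12325/2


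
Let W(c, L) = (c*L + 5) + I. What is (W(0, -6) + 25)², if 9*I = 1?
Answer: 73441/81 ≈ 906.68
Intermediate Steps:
I = ⅑ (I = (⅑)*1 = ⅑ ≈ 0.11111)
W(c, L) = 46/9 + L*c (W(c, L) = (c*L + 5) + ⅑ = (L*c + 5) + ⅑ = (5 + L*c) + ⅑ = 46/9 + L*c)
(W(0, -6) + 25)² = ((46/9 - 6*0) + 25)² = ((46/9 + 0) + 25)² = (46/9 + 25)² = (271/9)² = 73441/81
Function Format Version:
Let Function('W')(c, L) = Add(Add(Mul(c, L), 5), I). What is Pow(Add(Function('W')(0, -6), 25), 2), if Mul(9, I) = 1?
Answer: Rational(73441, 81) ≈ 906.68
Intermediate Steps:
I = Rational(1, 9) (I = Mul(Rational(1, 9), 1) = Rational(1, 9) ≈ 0.11111)
Function('W')(c, L) = Add(Rational(46, 9), Mul(L, c)) (Function('W')(c, L) = Add(Add(Mul(c, L), 5), Rational(1, 9)) = Add(Add(Mul(L, c), 5), Rational(1, 9)) = Add(Add(5, Mul(L, c)), Rational(1, 9)) = Add(Rational(46, 9), Mul(L, c)))
Pow(Add(Function('W')(0, -6), 25), 2) = Pow(Add(Add(Rational(46, 9), Mul(-6, 0)), 25), 2) = Pow(Add(Add(Rational(46, 9), 0), 25), 2) = Pow(Add(Rational(46, 9), 25), 2) = Pow(Rational(271, 9), 2) = Rational(73441, 81)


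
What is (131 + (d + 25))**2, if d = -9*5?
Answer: 12321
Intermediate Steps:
d = -45
(131 + (d + 25))**2 = (131 + (-45 + 25))**2 = (131 - 20)**2 = 111**2 = 12321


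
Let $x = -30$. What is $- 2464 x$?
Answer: $73920$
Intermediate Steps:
$- 2464 x = \left(-2464\right) \left(-30\right) = 73920$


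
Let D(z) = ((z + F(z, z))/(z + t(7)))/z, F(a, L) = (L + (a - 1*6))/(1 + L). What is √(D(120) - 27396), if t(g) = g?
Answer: I*√5346626454935/13970 ≈ 165.52*I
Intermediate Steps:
F(a, L) = (-6 + L + a)/(1 + L) (F(a, L) = (L + (a - 6))/(1 + L) = (L + (-6 + a))/(1 + L) = (-6 + L + a)/(1 + L))
D(z) = (z + (-6 + 2*z)/(1 + z))/(z*(7 + z)) (D(z) = ((z + (-6 + z + z)/(1 + z))/(z + 7))/z = ((z + (-6 + 2*z)/(1 + z))/(7 + z))/z = (z + (-6 + 2*z)/(1 + z))/(z*(7 + z)))
√(D(120) - 27396) = √((-6 + 2*120 + 120*(1 + 120))/(120*(1 + 120)*(7 + 120)) - 27396) = √((1/120)*(-6 + 240 + 120*121)/(121*127) - 27396) = √((1/120)*(1/121)*(1/127)*(-6 + 240 + 14520) - 27396) = √((1/120)*(1/121)*(1/127)*14754 - 27396) = √(2459/307340 - 27396) = √(-8419884181/307340) = I*√5346626454935/13970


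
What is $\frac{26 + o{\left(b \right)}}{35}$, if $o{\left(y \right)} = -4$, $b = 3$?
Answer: $\frac{22}{35} \approx 0.62857$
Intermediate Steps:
$\frac{26 + o{\left(b \right)}}{35} = \frac{26 - 4}{35} = \frac{1}{35} \cdot 22 = \frac{22}{35}$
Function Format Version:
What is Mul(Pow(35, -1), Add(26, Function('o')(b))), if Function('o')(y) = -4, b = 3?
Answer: Rational(22, 35) ≈ 0.62857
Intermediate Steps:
Mul(Pow(35, -1), Add(26, Function('o')(b))) = Mul(Pow(35, -1), Add(26, -4)) = Mul(Rational(1, 35), 22) = Rational(22, 35)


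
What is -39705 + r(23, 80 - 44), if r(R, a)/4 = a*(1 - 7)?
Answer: -40569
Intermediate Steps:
r(R, a) = -24*a (r(R, a) = 4*(a*(1 - 7)) = 4*(a*(-6)) = 4*(-6*a) = -24*a)
-39705 + r(23, 80 - 44) = -39705 - 24*(80 - 44) = -39705 - 24*36 = -39705 - 864 = -40569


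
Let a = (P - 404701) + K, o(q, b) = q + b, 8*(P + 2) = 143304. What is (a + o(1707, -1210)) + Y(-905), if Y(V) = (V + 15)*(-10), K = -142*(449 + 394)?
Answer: -497099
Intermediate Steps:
K = -119706 (K = -142*843 = -119706)
P = 17911 (P = -2 + (⅛)*143304 = -2 + 17913 = 17911)
Y(V) = -150 - 10*V (Y(V) = (15 + V)*(-10) = -150 - 10*V)
o(q, b) = b + q
a = -506496 (a = (17911 - 404701) - 119706 = -386790 - 119706 = -506496)
(a + o(1707, -1210)) + Y(-905) = (-506496 + (-1210 + 1707)) + (-150 - 10*(-905)) = (-506496 + 497) + (-150 + 9050) = -505999 + 8900 = -497099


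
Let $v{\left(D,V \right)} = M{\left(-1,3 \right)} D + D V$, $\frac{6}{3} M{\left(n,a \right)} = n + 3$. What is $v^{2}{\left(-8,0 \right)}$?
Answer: $64$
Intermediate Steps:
$M{\left(n,a \right)} = \frac{3}{2} + \frac{n}{2}$ ($M{\left(n,a \right)} = \frac{n + 3}{2} = \frac{3 + n}{2} = \frac{3}{2} + \frac{n}{2}$)
$v{\left(D,V \right)} = D + D V$ ($v{\left(D,V \right)} = \left(\frac{3}{2} + \frac{1}{2} \left(-1\right)\right) D + D V = \left(\frac{3}{2} - \frac{1}{2}\right) D + D V = 1 D + D V = D + D V$)
$v^{2}{\left(-8,0 \right)} = \left(- 8 \left(1 + 0\right)\right)^{2} = \left(\left(-8\right) 1\right)^{2} = \left(-8\right)^{2} = 64$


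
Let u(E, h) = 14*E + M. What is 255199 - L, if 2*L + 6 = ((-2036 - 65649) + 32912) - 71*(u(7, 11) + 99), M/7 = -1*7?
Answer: 555685/2 ≈ 2.7784e+5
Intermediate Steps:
M = -49 (M = 7*(-1*7) = 7*(-7) = -49)
u(E, h) = -49 + 14*E (u(E, h) = 14*E - 49 = -49 + 14*E)
L = -45287/2 (L = -3 + (((-2036 - 65649) + 32912) - 71*((-49 + 14*7) + 99))/2 = -3 + ((-67685 + 32912) - 71*((-49 + 98) + 99))/2 = -3 + (-34773 - 71*(49 + 99))/2 = -3 + (-34773 - 71*148)/2 = -3 + (-34773 - 1*10508)/2 = -3 + (-34773 - 10508)/2 = -3 + (½)*(-45281) = -3 - 45281/2 = -45287/2 ≈ -22644.)
255199 - L = 255199 - 1*(-45287/2) = 255199 + 45287/2 = 555685/2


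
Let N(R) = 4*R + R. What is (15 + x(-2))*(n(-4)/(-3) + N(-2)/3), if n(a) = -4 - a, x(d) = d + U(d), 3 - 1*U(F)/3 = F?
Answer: -280/3 ≈ -93.333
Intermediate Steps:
U(F) = 9 - 3*F
x(d) = 9 - 2*d (x(d) = d + (9 - 3*d) = 9 - 2*d)
N(R) = 5*R
(15 + x(-2))*(n(-4)/(-3) + N(-2)/3) = (15 + (9 - 2*(-2)))*((-4 - 1*(-4))/(-3) + (5*(-2))/3) = (15 + (9 + 4))*((-4 + 4)*(-⅓) - 10*⅓) = (15 + 13)*(0*(-⅓) - 10/3) = 28*(0 - 10/3) = 28*(-10/3) = -280/3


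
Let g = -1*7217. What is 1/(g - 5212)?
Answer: -1/12429 ≈ -8.0457e-5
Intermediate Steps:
g = -7217
1/(g - 5212) = 1/(-7217 - 5212) = 1/(-12429) = -1/12429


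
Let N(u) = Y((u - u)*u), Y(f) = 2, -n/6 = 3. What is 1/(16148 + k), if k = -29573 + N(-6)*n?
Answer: -1/13461 ≈ -7.4289e-5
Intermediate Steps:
n = -18 (n = -6*3 = -18)
N(u) = 2
k = -29609 (k = -29573 + 2*(-18) = -29573 - 36 = -29609)
1/(16148 + k) = 1/(16148 - 29609) = 1/(-13461) = -1/13461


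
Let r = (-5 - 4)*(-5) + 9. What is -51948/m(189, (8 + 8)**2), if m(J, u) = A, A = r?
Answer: -962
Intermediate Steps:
r = 54 (r = -9*(-5) + 9 = 45 + 9 = 54)
A = 54
m(J, u) = 54
-51948/m(189, (8 + 8)**2) = -51948/54 = -51948*1/54 = -962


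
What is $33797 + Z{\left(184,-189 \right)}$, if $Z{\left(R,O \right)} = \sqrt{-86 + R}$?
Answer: $33797 + 7 \sqrt{2} \approx 33807.0$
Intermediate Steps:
$33797 + Z{\left(184,-189 \right)} = 33797 + \sqrt{-86 + 184} = 33797 + \sqrt{98} = 33797 + 7 \sqrt{2}$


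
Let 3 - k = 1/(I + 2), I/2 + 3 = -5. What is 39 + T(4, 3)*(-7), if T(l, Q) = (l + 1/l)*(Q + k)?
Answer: -1133/8 ≈ -141.63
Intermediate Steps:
I = -16 (I = -6 + 2*(-5) = -6 - 10 = -16)
k = 43/14 (k = 3 - 1/(-16 + 2) = 3 - 1/(-14) = 3 - 1*(-1/14) = 3 + 1/14 = 43/14 ≈ 3.0714)
T(l, Q) = (43/14 + Q)*(l + 1/l) (T(l, Q) = (l + 1/l)*(Q + 43/14) = (l + 1/l)*(43/14 + Q) = (43/14 + Q)*(l + 1/l))
39 + T(4, 3)*(-7) = 39 + ((1/14)*(43 + 14*3 + 4²*(43 + 14*3))/4)*(-7) = 39 + ((1/14)*(¼)*(43 + 42 + 16*(43 + 42)))*(-7) = 39 + ((1/14)*(¼)*(43 + 42 + 16*85))*(-7) = 39 + ((1/14)*(¼)*(43 + 42 + 1360))*(-7) = 39 + ((1/14)*(¼)*1445)*(-7) = 39 + (1445/56)*(-7) = 39 - 1445/8 = -1133/8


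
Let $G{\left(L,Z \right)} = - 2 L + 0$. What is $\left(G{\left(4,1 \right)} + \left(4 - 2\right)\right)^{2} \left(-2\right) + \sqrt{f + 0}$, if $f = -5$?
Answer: $-72 + i \sqrt{5} \approx -72.0 + 2.2361 i$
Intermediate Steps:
$G{\left(L,Z \right)} = - 2 L$
$\left(G{\left(4,1 \right)} + \left(4 - 2\right)\right)^{2} \left(-2\right) + \sqrt{f + 0} = \left(\left(-2\right) 4 + \left(4 - 2\right)\right)^{2} \left(-2\right) + \sqrt{-5 + 0} = \left(-8 + \left(4 - 2\right)\right)^{2} \left(-2\right) + \sqrt{-5} = \left(-8 + 2\right)^{2} \left(-2\right) + i \sqrt{5} = \left(-6\right)^{2} \left(-2\right) + i \sqrt{5} = 36 \left(-2\right) + i \sqrt{5} = -72 + i \sqrt{5}$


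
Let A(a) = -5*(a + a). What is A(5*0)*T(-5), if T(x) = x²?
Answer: 0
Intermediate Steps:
A(a) = -10*a
A(5*0)*T(-5) = -50*0*(-5)² = -10*0*25 = 0*25 = 0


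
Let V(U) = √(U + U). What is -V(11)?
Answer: -√22 ≈ -4.6904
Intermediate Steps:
V(U) = √2*√U (V(U) = √(2*U) = √2*√U)
-V(11) = -√2*√11 = -√22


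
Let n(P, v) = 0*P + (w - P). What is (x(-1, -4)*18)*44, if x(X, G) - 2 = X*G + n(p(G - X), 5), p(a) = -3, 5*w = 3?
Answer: 38016/5 ≈ 7603.2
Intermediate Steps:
w = 3/5 (w = (1/5)*3 = 3/5 ≈ 0.60000)
n(P, v) = 3/5 - P (n(P, v) = 0*P + (3/5 - P) = 0 + (3/5 - P) = 3/5 - P)
x(X, G) = 28/5 + G*X (x(X, G) = 2 + (X*G + (3/5 - 1*(-3))) = 2 + (G*X + (3/5 + 3)) = 2 + (G*X + 18/5) = 2 + (18/5 + G*X) = 28/5 + G*X)
(x(-1, -4)*18)*44 = ((28/5 - 4*(-1))*18)*44 = ((28/5 + 4)*18)*44 = ((48/5)*18)*44 = (864/5)*44 = 38016/5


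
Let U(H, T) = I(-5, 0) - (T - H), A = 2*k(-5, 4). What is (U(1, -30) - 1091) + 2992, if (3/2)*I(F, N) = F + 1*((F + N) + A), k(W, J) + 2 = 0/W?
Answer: 5768/3 ≈ 1922.7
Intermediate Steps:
k(W, J) = -2 (k(W, J) = -2 + 0/W = -2 + 0 = -2)
A = -4 (A = 2*(-2) = -4)
I(F, N) = -8/3 + 2*N/3 + 4*F/3 (I(F, N) = 2*(F + 1*((F + N) - 4))/3 = 2*(F + 1*(-4 + F + N))/3 = 2*(F + (-4 + F + N))/3 = 2*(-4 + N + 2*F)/3 = -8/3 + 2*N/3 + 4*F/3)
U(H, T) = -28/3 + H - T (U(H, T) = (-8/3 + (⅔)*0 + (4/3)*(-5)) - (T - H) = (-8/3 + 0 - 20/3) + (H - T) = -28/3 + (H - T) = -28/3 + H - T)
(U(1, -30) - 1091) + 2992 = ((-28/3 + 1 - 1*(-30)) - 1091) + 2992 = ((-28/3 + 1 + 30) - 1091) + 2992 = (65/3 - 1091) + 2992 = -3208/3 + 2992 = 5768/3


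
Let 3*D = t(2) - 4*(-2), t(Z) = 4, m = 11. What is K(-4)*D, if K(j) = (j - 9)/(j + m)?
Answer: -52/7 ≈ -7.4286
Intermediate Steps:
D = 4 (D = (4 - 4*(-2))/3 = (4 + 8)/3 = (⅓)*12 = 4)
K(j) = (-9 + j)/(11 + j) (K(j) = (j - 9)/(j + 11) = (-9 + j)/(11 + j))
K(-4)*D = ((-9 - 4)/(11 - 4))*4 = (-13/7)*4 = ((⅐)*(-13))*4 = -13/7*4 = -52/7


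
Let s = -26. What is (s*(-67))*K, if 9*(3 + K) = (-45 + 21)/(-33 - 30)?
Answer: -973778/189 ≈ -5152.3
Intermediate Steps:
K = -559/189 (K = -3 + ((-45 + 21)/(-33 - 30))/9 = -3 + (-24/(-63))/9 = -3 + (-24*(-1/63))/9 = -3 + (1/9)*(8/21) = -3 + 8/189 = -559/189 ≈ -2.9577)
(s*(-67))*K = -26*(-67)*(-559/189) = 1742*(-559/189) = -973778/189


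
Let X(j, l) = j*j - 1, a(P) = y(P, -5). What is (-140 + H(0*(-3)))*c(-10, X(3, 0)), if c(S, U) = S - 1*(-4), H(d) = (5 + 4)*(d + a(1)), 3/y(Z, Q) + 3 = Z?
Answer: 921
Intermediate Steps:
y(Z, Q) = 3/(-3 + Z)
a(P) = 3/(-3 + P)
H(d) = -27/2 + 9*d (H(d) = (5 + 4)*(d + 3/(-3 + 1)) = 9*(d + 3/(-2)) = 9*(d + 3*(-½)) = 9*(d - 3/2) = 9*(-3/2 + d) = -27/2 + 9*d)
X(j, l) = -1 + j² (X(j, l) = j² - 1 = -1 + j²)
c(S, U) = 4 + S (c(S, U) = S + 4 = 4 + S)
(-140 + H(0*(-3)))*c(-10, X(3, 0)) = (-140 + (-27/2 + 9*(0*(-3))))*(4 - 10) = (-140 + (-27/2 + 9*0))*(-6) = (-140 + (-27/2 + 0))*(-6) = (-140 - 27/2)*(-6) = -307/2*(-6) = 921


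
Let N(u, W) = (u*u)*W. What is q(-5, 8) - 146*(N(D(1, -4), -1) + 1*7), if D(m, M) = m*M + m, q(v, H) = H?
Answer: 300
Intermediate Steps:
D(m, M) = m + M*m (D(m, M) = M*m + m = m + M*m)
N(u, W) = W*u² (N(u, W) = u²*W = W*u²)
q(-5, 8) - 146*(N(D(1, -4), -1) + 1*7) = 8 - 146*(-(1*(1 - 4))² + 1*7) = 8 - 146*(-(1*(-3))² + 7) = 8 - 146*(-1*(-3)² + 7) = 8 - 146*(-1*9 + 7) = 8 - 146*(-9 + 7) = 8 - 146*(-2) = 8 + 292 = 300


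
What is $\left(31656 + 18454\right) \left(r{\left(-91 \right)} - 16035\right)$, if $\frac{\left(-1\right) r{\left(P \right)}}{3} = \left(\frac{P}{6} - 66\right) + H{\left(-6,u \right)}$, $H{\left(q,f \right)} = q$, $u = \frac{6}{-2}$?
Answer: $-790410085$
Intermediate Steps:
$u = -3$ ($u = 6 \left(- \frac{1}{2}\right) = -3$)
$r{\left(P \right)} = 216 - \frac{P}{2}$ ($r{\left(P \right)} = - 3 \left(\left(\frac{P}{6} - 66\right) - 6\right) = - 3 \left(\left(-66 + \frac{P}{6}\right) - 6\right) = - 3 \left(-72 + \frac{P}{6}\right) = 216 - \frac{P}{2}$)
$\left(31656 + 18454\right) \left(r{\left(-91 \right)} - 16035\right) = \left(31656 + 18454\right) \left(\left(216 - - \frac{91}{2}\right) - 16035\right) = 50110 \left(\left(216 + \frac{91}{2}\right) - 16035\right) = 50110 \left(\frac{523}{2} - 16035\right) = 50110 \left(- \frac{31547}{2}\right) = -790410085$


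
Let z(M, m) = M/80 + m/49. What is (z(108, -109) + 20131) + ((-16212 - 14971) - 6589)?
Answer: -17289037/980 ≈ -17642.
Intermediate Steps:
z(M, m) = m/49 + M/80 (z(M, m) = M*(1/80) + m*(1/49) = M/80 + m/49 = m/49 + M/80)
(z(108, -109) + 20131) + ((-16212 - 14971) - 6589) = (((1/49)*(-109) + (1/80)*108) + 20131) + ((-16212 - 14971) - 6589) = ((-109/49 + 27/20) + 20131) + (-31183 - 6589) = (-857/980 + 20131) - 37772 = 19727523/980 - 37772 = -17289037/980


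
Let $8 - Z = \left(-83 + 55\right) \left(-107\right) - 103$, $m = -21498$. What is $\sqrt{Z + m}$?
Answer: $i \sqrt{24383} \approx 156.15 i$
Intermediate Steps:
$Z = -2885$ ($Z = 8 - \left(\left(-83 + 55\right) \left(-107\right) - 103\right) = 8 - \left(\left(-28\right) \left(-107\right) - 103\right) = 8 - \left(2996 - 103\right) = 8 - 2893 = -2885$)
$\sqrt{Z + m} = \sqrt{-2885 - 21498} = \sqrt{-24383} = i \sqrt{24383}$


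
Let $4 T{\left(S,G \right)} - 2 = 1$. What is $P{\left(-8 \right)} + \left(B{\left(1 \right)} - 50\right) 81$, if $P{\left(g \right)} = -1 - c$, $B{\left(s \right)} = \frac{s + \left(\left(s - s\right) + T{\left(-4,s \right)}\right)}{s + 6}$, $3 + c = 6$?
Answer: $- \frac{16135}{4} \approx -4033.8$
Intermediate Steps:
$c = 3$ ($c = -3 + 6 = 3$)
$T{\left(S,G \right)} = \frac{3}{4}$ ($T{\left(S,G \right)} = \frac{1}{2} + \frac{1}{4} \cdot 1 = \frac{1}{2} + \frac{1}{4} = \frac{3}{4}$)
$B{\left(s \right)} = \frac{\frac{3}{4} + s}{6 + s}$ ($B{\left(s \right)} = \frac{s + \left(\left(s - s\right) + \frac{3}{4}\right)}{s + 6} = \frac{s + \left(0 + \frac{3}{4}\right)}{6 + s} = \frac{s + \frac{3}{4}}{6 + s} = \frac{\frac{3}{4} + s}{6 + s}$)
$P{\left(g \right)} = -4$ ($P{\left(g \right)} = -1 - 3 = -4$)
$P{\left(-8 \right)} + \left(B{\left(1 \right)} - 50\right) 81 = -4 + \left(\frac{\frac{3}{4} + 1}{6 + 1} - 50\right) 81 = -4 + \left(\frac{1}{7} \cdot \frac{7}{4} - 50\right) 81 = -4 + \left(\frac{1}{4} - 50\right) 81 = -4 - \frac{16119}{4} = - \frac{16135}{4}$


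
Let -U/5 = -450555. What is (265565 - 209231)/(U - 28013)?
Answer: 28167/1112381 ≈ 0.025321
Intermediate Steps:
U = 2252775 (U = -5*(-450555) = 2252775)
(265565 - 209231)/(U - 28013) = (265565 - 209231)/(2252775 - 28013) = 56334/2224762 = 56334*(1/2224762) = 28167/1112381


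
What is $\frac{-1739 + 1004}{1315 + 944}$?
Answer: $- \frac{245}{753} \approx -0.32537$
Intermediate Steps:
$\frac{-1739 + 1004}{1315 + 944} = - \frac{735}{2259} = \left(-735\right) \frac{1}{2259} = - \frac{245}{753}$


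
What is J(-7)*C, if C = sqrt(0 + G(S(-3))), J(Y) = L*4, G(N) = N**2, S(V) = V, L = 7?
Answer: 84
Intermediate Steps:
J(Y) = 28 (J(Y) = 7*4 = 28)
C = 3 (C = sqrt(0 + (-3)**2) = sqrt(0 + 9) = sqrt(9) = 3)
J(-7)*C = 28*3 = 84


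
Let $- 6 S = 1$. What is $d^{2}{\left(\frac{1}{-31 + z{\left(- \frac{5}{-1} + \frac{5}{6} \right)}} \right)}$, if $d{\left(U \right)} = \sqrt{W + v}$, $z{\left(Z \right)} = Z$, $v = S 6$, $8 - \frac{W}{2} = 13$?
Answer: $-11$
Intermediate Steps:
$S = - \frac{1}{6}$ ($S = \left(- \frac{1}{6}\right) 1 = - \frac{1}{6} \approx -0.16667$)
$W = -10$ ($W = 16 - 26 = -10$)
$v = -1$ ($v = \left(- \frac{1}{6}\right) 6 = -1$)
$d{\left(U \right)} = i \sqrt{11}$ ($d{\left(U \right)} = \sqrt{-10 - 1} = \sqrt{-11} = i \sqrt{11}$)
$d^{2}{\left(\frac{1}{-31 + z{\left(- \frac{5}{-1} + \frac{5}{6} \right)}} \right)} = \left(i \sqrt{11}\right)^{2} = -11$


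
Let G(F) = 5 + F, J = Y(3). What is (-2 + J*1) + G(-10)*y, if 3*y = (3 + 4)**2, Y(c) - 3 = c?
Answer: -233/3 ≈ -77.667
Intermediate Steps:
Y(c) = 3 + c
J = 6 (J = 3 + 3 = 6)
y = 49/3 (y = (3 + 4)**2/3 = (1/3)*7**2 = (1/3)*49 = 49/3 ≈ 16.333)
(-2 + J*1) + G(-10)*y = (-2 + 6*1) + (5 - 10)*(49/3) = (-2 + 6) - 5*49/3 = 4 - 245/3 = -233/3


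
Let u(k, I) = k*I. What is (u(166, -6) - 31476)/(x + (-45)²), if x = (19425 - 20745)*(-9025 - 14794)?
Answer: -264/255635 ≈ -0.0010327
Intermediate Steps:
u(k, I) = I*k
x = 31441080 (x = -1320*(-23819) = 31441080)
(u(166, -6) - 31476)/(x + (-45)²) = (-6*166 - 31476)/(31441080 + (-45)²) = (-996 - 31476)/(31441080 + 2025) = -32472/31443105 = -32472*1/31443105 = -264/255635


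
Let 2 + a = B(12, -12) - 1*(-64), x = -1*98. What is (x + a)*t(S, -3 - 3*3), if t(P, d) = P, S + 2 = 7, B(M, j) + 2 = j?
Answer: -250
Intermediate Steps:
B(M, j) = -2 + j
S = 5 (S = -2 + 7 = 5)
x = -98
a = 48 (a = -2 + ((-2 - 12) - 1*(-64)) = -2 + (-14 + 64) = -2 + 50 = 48)
(x + a)*t(S, -3 - 3*3) = (-98 + 48)*5 = -50*5 = -250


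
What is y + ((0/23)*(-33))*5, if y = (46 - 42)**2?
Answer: 16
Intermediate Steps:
y = 16 (y = 4**2 = 16)
y + ((0/23)*(-33))*5 = 16 + ((0/23)*(-33))*5 = 16 + ((0*(1/23))*(-33))*5 = 16 + (0*(-33))*5 = 16 + 0*5 = 16 + 0 = 16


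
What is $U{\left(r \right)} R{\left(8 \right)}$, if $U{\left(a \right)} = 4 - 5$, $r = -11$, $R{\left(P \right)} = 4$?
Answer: $-4$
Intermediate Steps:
$U{\left(a \right)} = -1$ ($U{\left(a \right)} = 4 - 5 = -1$)
$U{\left(r \right)} R{\left(8 \right)} = \left(-1\right) 4 = -4$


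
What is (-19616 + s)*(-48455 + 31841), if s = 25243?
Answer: -93486978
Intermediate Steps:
(-19616 + s)*(-48455 + 31841) = (-19616 + 25243)*(-48455 + 31841) = 5627*(-16614) = -93486978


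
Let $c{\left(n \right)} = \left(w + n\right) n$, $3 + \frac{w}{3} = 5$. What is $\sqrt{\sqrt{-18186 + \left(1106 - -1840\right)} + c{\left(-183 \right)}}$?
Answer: $\sqrt{32391 + 2 i \sqrt{3810}} \approx 179.98 + 0.343 i$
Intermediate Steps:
$w = 6$ ($w = -9 + 3 \cdot 5 = -9 + 15 = 6$)
$c{\left(n \right)} = n \left(6 + n\right)$ ($c{\left(n \right)} = \left(6 + n\right) n = n \left(6 + n\right)$)
$\sqrt{\sqrt{-18186 + \left(1106 - -1840\right)} + c{\left(-183 \right)}} = \sqrt{\sqrt{-18186 + \left(1106 - -1840\right)} - 183 \left(6 - 183\right)} = \sqrt{\sqrt{-18186 + \left(1106 + 1840\right)} - -32391} = \sqrt{\sqrt{-18186 + 2946} + 32391} = \sqrt{\sqrt{-15240} + 32391} = \sqrt{2 i \sqrt{3810} + 32391} = \sqrt{32391 + 2 i \sqrt{3810}}$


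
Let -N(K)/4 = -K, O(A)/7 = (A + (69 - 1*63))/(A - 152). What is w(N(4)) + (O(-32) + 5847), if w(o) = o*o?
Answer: 561567/92 ≈ 6104.0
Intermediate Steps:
O(A) = 7*(6 + A)/(-152 + A) (O(A) = 7*((A + (69 - 1*63))/(A - 152)) = 7*((A + (69 - 63))/(-152 + A)) = 7*((A + 6)/(-152 + A)) = 7*((6 + A)/(-152 + A)) = 7*(6 + A)/(-152 + A))
N(K) = 4*K (N(K) = -(-4)*K = 4*K)
w(o) = o²
w(N(4)) + (O(-32) + 5847) = (4*4)² + (7*(6 - 32)/(-152 - 32) + 5847) = 16² + (7*(-26)/(-184) + 5847) = 256 + (7*(-1/184)*(-26) + 5847) = 256 + (91/92 + 5847) = 256 + 538015/92 = 561567/92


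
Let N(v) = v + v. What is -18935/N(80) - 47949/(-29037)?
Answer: -36142917/309728 ≈ -116.69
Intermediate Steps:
N(v) = 2*v
-18935/N(80) - 47949/(-29037) = -18935/(2*80) - 47949/(-29037) = -18935/160 - 47949*(-1/29037) = -18935*1/160 + 15983/9679 = -3787/32 + 15983/9679 = -36142917/309728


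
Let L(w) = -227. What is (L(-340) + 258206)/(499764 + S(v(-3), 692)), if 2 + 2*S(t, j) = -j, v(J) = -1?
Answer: 257979/499417 ≈ 0.51656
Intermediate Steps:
S(t, j) = -1 - j/2 (S(t, j) = -1 + (-j)/2 = -1 - j/2)
(L(-340) + 258206)/(499764 + S(v(-3), 692)) = (-227 + 258206)/(499764 + (-1 - 1/2*692)) = 257979/(499764 + (-1 - 346)) = 257979/(499764 - 347) = 257979/499417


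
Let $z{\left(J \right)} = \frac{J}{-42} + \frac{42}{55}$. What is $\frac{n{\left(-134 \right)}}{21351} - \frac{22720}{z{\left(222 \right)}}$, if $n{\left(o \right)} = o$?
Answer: $\frac{186761233906}{37172091} \approx 5024.2$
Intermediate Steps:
$z{\left(J \right)} = \frac{42}{55} - \frac{J}{42}$ ($z{\left(J \right)} = J \left(- \frac{1}{42}\right) + 42 \cdot \frac{1}{55} = - \frac{J}{42} + \frac{42}{55} = \frac{42}{55} - \frac{J}{42}$)
$\frac{n{\left(-134 \right)}}{21351} - \frac{22720}{z{\left(222 \right)}} = - \frac{134}{21351} - \frac{22720}{\frac{42}{55} - \frac{37}{7}} = \left(-134\right) \frac{1}{21351} - \frac{22720}{\frac{42}{55} - \frac{37}{7}} = - \frac{134}{21351} - \frac{22720}{- \frac{1741}{385}} = - \frac{134}{21351} - - \frac{8747200}{1741} = - \frac{134}{21351} + \frac{8747200}{1741} = \frac{186761233906}{37172091}$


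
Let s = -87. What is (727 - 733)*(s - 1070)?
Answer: 6942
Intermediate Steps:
(727 - 733)*(s - 1070) = (727 - 733)*(-87 - 1070) = -6*(-1157) = 6942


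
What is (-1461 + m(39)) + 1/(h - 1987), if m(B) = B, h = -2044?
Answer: -5732083/4031 ≈ -1422.0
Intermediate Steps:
(-1461 + m(39)) + 1/(h - 1987) = (-1461 + 39) + 1/(-2044 - 1987) = -1422 + 1/(-4031) = -1422 - 1/4031 = -5732083/4031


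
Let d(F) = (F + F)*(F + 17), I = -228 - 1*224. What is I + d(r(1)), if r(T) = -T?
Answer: -484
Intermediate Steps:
I = -452 (I = -228 - 224 = -452)
d(F) = 2*F*(17 + F) (d(F) = (2*F)*(17 + F) = 2*F*(17 + F))
I + d(r(1)) = -452 + 2*(-1*1)*(17 - 1*1) = -452 + 2*(-1)*(17 - 1) = -452 + 2*(-1)*16 = -452 - 32 = -484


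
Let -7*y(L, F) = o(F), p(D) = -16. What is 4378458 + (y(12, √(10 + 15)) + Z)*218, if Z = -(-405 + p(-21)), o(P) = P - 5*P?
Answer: 31296012/7 ≈ 4.4709e+6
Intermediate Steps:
o(P) = -4*P
y(L, F) = 4*F/7 (y(L, F) = -(-4)*F/7 = 4*F/7)
Z = 421 (Z = -(-405 - 16) = -1*(-421) = 421)
4378458 + (y(12, √(10 + 15)) + Z)*218 = 4378458 + (4*√(10 + 15)/7 + 421)*218 = 4378458 + (4*√25/7 + 421)*218 = 4378458 + ((4/7)*5 + 421)*218 = 4378458 + (20/7 + 421)*218 = 4378458 + (2967/7)*218 = 4378458 + 646806/7 = 31296012/7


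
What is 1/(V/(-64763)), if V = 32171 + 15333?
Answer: -64763/47504 ≈ -1.3633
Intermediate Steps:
V = 47504
1/(V/(-64763)) = 1/(47504/(-64763)) = 1/(47504*(-1/64763)) = 1/(-47504/64763) = -64763/47504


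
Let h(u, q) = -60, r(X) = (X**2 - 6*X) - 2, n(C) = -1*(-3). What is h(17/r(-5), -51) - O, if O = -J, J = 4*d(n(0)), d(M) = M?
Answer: -48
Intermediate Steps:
n(C) = 3
r(X) = -2 + X**2 - 6*X
J = 12 (J = 4*3 = 12)
O = -12 (O = -1*12 = -12)
h(17/r(-5), -51) - O = -60 - 1*(-12) = -60 + 12 = -48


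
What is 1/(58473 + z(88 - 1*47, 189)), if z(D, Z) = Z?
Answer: 1/58662 ≈ 1.7047e-5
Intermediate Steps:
1/(58473 + z(88 - 1*47, 189)) = 1/(58473 + 189) = 1/58662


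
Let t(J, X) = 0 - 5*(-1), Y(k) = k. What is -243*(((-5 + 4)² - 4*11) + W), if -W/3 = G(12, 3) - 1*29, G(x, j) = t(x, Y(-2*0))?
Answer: -7047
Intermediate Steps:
t(J, X) = 5 (t(J, X) = 0 + 5 = 5)
G(x, j) = 5
W = 72 (W = -3*(5 - 1*29) = -3*(5 - 29) = -3*(-24) = 72)
-243*(((-5 + 4)² - 4*11) + W) = -243*(((-5 + 4)² - 4*11) + 72) = -243*(((-1)² - 44) + 72) = -243*((1 - 44) + 72) = -243*(-43 + 72) = -243*29 = -7047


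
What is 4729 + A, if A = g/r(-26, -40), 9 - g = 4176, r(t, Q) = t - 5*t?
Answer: 487649/104 ≈ 4688.9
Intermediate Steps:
r(t, Q) = -4*t
g = -4167 (g = 9 - 1*4176 = 9 - 4176 = -4167)
A = -4167/104 (A = -4167/((-4*(-26))) = -4167/104 ≈ -40.067)
4729 + A = 4729 - 4167/104 = 487649/104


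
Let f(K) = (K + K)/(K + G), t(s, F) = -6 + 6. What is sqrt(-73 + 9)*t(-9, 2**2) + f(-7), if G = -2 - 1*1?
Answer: 7/5 ≈ 1.4000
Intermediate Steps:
G = -3 (G = -2 - 1 = -3)
t(s, F) = 0
f(K) = 2*K/(-3 + K) (f(K) = (K + K)/(K - 3) = (2*K)/(-3 + K) = 2*K/(-3 + K))
sqrt(-73 + 9)*t(-9, 2**2) + f(-7) = sqrt(-73 + 9)*0 + 2*(-7)/(-3 - 7) = sqrt(-64)*0 + 2*(-7)/(-10) = (8*I)*0 + 2*(-7)*(-1/10) = 0 + 7/5 = 7/5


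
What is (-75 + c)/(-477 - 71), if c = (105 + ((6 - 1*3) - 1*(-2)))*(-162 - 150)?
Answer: 34395/548 ≈ 62.765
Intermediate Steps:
c = -34320 (c = (105 + ((6 - 3) + 2))*(-312) = (105 + (3 + 2))*(-312) = (105 + 5)*(-312) = 110*(-312) = -34320)
(-75 + c)/(-477 - 71) = (-75 - 34320)/(-477 - 71) = -34395/(-548) = -34395*(-1/548) = 34395/548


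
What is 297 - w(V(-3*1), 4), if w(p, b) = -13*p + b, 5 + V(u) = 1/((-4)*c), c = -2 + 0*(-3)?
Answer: 1837/8 ≈ 229.63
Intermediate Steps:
c = -2 (c = -2 + 0 = -2)
V(u) = -39/8 (V(u) = -5 + 1/(-4*(-2)) = -5 - 1/4*(-1/2) = -5 + 1/8 = -39/8)
w(p, b) = b - 13*p
297 - w(V(-3*1), 4) = 297 - (4 - 13*(-39/8)) = 297 - (4 + 507/8) = 297 - 1*539/8 = 297 - 539/8 = 1837/8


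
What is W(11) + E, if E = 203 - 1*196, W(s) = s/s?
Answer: 8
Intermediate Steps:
W(s) = 1
E = 7 (E = 203 - 196 = 7)
W(11) + E = 1 + 7 = 8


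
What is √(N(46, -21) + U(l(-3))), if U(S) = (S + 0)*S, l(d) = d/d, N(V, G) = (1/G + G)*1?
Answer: I*√8841/21 ≈ 4.4775*I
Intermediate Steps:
N(V, G) = G + 1/G (N(V, G) = (G + 1/G)*1 = G + 1/G)
l(d) = 1
U(S) = S² (U(S) = S*S = S²)
√(N(46, -21) + U(l(-3))) = √((-21 + 1/(-21)) + 1²) = √((-21 - 1/21) + 1) = √(-442/21 + 1) = √(-421/21) = I*√8841/21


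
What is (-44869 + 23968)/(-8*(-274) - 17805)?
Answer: 20901/15613 ≈ 1.3387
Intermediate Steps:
(-44869 + 23968)/(-8*(-274) - 17805) = -20901/(2192 - 17805) = -20901/(-15613) = -20901*(-1/15613) = 20901/15613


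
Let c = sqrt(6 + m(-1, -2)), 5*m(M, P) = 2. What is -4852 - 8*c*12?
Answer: -4852 - 384*sqrt(10)/5 ≈ -5094.9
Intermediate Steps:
m(M, P) = 2/5 (m(M, P) = (1/5)*2 = 2/5)
c = 4*sqrt(10)/5 (c = sqrt(6 + 2/5) = sqrt(32/5) = 4*sqrt(10)/5 ≈ 2.5298)
-4852 - 8*c*12 = -4852 - 32*sqrt(10)/5*12 = -4852 - 384*sqrt(10)/5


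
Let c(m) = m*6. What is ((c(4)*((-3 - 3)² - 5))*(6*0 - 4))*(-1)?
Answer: 2976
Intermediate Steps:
c(m) = 6*m
((c(4)*((-3 - 3)² - 5))*(6*0 - 4))*(-1) = (((6*4)*((-3 - 3)² - 5))*(6*0 - 4))*(-1) = ((24*((-6)² - 5))*(0 - 4))*(-1) = ((24*(36 - 5))*(-4))*(-1) = ((24*31)*(-4))*(-1) = (744*(-4))*(-1) = -2976*(-1) = 2976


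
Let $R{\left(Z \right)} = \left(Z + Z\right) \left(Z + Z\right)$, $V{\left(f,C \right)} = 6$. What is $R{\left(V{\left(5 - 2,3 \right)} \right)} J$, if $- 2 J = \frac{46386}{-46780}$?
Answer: $\frac{834948}{11695} \approx 71.394$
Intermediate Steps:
$R{\left(Z \right)} = 4 Z^{2}$ ($R{\left(Z \right)} = 2 Z 2 Z = 4 Z^{2}$)
$J = \frac{23193}{46780}$ ($J = - \frac{46386 \frac{1}{-46780}}{2} = - \frac{46386 \left(- \frac{1}{46780}\right)}{2} = \left(- \frac{1}{2}\right) \left(- \frac{23193}{23390}\right) = \frac{23193}{46780} \approx 0.49579$)
$R{\left(V{\left(5 - 2,3 \right)} \right)} J = 4 \cdot 6^{2} \cdot \frac{23193}{46780} = 4 \cdot 36 \cdot \frac{23193}{46780} = 144 \cdot \frac{23193}{46780} = \frac{834948}{11695}$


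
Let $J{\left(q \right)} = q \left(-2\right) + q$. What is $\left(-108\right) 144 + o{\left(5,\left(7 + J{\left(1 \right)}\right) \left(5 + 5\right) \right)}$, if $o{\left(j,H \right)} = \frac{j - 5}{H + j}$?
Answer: $-15552$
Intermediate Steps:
$J{\left(q \right)} = - q$ ($J{\left(q \right)} = - 2 q + q = - q$)
$o{\left(j,H \right)} = \frac{-5 + j}{H + j}$
$\left(-108\right) 144 + o{\left(5,\left(7 + J{\left(1 \right)}\right) \left(5 + 5\right) \right)} = \left(-108\right) 144 + \frac{-5 + 5}{\left(7 - 1\right) \left(5 + 5\right) + 5} = -15552 + \frac{1}{\left(7 - 1\right) 10 + 5} \cdot 0 = -15552 + \frac{1}{6 \cdot 10 + 5} \cdot 0 = -15552 + \frac{1}{60 + 5} \cdot 0 = -15552 + \frac{1}{65} \cdot 0 = -15552 + 0 = -15552$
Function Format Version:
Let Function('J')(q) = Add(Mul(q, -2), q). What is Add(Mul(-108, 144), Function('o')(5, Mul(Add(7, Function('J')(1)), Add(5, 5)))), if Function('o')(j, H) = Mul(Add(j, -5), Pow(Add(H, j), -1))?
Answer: -15552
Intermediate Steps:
Function('J')(q) = Mul(-1, q) (Function('J')(q) = Add(Mul(-2, q), q) = Mul(-1, q))
Function('o')(j, H) = Mul(Pow(Add(H, j), -1), Add(-5, j)) (Function('o')(j, H) = Mul(Add(-5, j), Pow(Add(H, j), -1)) = Mul(Pow(Add(H, j), -1), Add(-5, j)))
Add(Mul(-108, 144), Function('o')(5, Mul(Add(7, Function('J')(1)), Add(5, 5)))) = Add(Mul(-108, 144), Mul(Pow(Add(Mul(Add(7, Mul(-1, 1)), Add(5, 5)), 5), -1), Add(-5, 5))) = Add(-15552, Mul(Pow(Add(Mul(Add(7, -1), 10), 5), -1), 0)) = Add(-15552, Mul(Pow(Add(Mul(6, 10), 5), -1), 0)) = Add(-15552, Mul(Pow(Add(60, 5), -1), 0)) = Add(-15552, Mul(Pow(65, -1), 0)) = Add(-15552, Mul(Rational(1, 65), 0)) = Add(-15552, 0) = -15552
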